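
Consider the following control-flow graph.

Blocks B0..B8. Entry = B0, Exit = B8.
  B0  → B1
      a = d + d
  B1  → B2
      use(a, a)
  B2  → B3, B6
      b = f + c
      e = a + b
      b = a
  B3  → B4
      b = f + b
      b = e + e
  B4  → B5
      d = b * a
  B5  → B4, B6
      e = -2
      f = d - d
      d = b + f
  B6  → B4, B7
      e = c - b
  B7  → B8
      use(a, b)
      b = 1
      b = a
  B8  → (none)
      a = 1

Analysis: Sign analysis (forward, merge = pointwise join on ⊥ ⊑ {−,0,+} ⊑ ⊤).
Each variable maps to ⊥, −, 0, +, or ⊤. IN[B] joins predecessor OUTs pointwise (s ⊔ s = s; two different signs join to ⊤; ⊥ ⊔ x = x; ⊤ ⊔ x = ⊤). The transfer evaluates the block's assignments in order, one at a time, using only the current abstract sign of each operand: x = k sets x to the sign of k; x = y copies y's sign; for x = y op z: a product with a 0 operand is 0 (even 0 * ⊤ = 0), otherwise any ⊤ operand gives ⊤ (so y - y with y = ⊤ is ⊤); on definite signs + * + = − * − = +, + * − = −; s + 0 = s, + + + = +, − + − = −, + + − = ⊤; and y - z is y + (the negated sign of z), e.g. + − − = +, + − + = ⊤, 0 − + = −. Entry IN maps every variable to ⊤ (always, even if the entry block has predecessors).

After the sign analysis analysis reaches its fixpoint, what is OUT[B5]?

Fixpoint table:
  B0:  IN=(all ⊤)  OUT=(all ⊤)
  B1:  IN=(all ⊤)  OUT=(all ⊤)
  B2:  IN=(all ⊤)  OUT=(all ⊤)
  B3:  IN=(all ⊤)  OUT=(all ⊤)
  B4:  IN=(all ⊤)  OUT=(all ⊤)
  B5:  IN=(all ⊤)  OUT={e:-; rest ⊤}
  B6:  IN=(all ⊤)  OUT=(all ⊤)
  B7:  IN=(all ⊤)  OUT=(all ⊤)
  B8:  IN=(all ⊤)  OUT={a:+; rest ⊤}

Merge at B5: IN[B5] = OUT[B4] = {a: ⊤, b: ⊤, c: ⊤, d: ⊤, e: ⊤, f: ⊤}
Applying B5's transfer function to that IN value gives OUT[B5] (row B5 above).

Answer: {a: ⊤, b: ⊤, c: ⊤, d: ⊤, e: -, f: ⊤}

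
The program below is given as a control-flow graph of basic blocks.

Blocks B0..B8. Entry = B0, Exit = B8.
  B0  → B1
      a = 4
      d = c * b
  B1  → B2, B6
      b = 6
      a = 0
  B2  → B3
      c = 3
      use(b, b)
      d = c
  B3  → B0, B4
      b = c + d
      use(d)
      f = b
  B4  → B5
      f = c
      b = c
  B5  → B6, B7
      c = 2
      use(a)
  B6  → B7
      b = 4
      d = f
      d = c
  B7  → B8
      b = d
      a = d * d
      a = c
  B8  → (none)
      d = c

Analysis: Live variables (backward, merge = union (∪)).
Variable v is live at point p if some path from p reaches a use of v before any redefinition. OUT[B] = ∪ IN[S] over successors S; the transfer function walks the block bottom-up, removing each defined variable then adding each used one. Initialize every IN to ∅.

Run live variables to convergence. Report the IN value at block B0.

Answer: {b, c, f}

Working:
Converged values:
  B0:   IN={b, c, f}   OUT={c, f}
  B1:   IN={c, f}   OUT={a, b, c, f}
  B2:   IN={a, b}   OUT={a, c, d}
  B3:   IN={a, c, d}   OUT={a, b, c, d, f}
  B4:   IN={a, c, d}   OUT={a, d, f}
  B5:   IN={a, d, f}   OUT={c, d, f}
  B6:   IN={c, f}   OUT={c, d}
  B7:   IN={c, d}   OUT={c}
  B8:   IN={c}   OUT={}

Merge at B0: OUT[B0] = IN[B1] = {c, f}
Applying B0's transfer function to that OUT value gives IN[B0] (row B0 above).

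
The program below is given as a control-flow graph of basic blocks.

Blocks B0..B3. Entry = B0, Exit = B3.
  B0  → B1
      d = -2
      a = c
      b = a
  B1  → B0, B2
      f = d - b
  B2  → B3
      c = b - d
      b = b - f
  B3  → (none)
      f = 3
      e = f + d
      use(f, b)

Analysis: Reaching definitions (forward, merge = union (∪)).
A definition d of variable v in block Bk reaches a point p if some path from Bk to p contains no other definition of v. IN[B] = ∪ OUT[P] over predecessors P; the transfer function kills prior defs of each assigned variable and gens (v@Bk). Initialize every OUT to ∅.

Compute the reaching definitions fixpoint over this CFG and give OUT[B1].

Answer: {a@B0, b@B0, d@B0, f@B1}

Working:
Per-block solution:
  B0: | IN={a@B0, b@B0, d@B0, f@B1} | OUT={a@B0, b@B0, d@B0, f@B1}
  B1: | IN={a@B0, b@B0, d@B0, f@B1} | OUT={a@B0, b@B0, d@B0, f@B1}
  B2: | IN={a@B0, b@B0, d@B0, f@B1} | OUT={a@B0, b@B2, c@B2, d@B0, f@B1}
  B3: | IN={a@B0, b@B2, c@B2, d@B0, f@B1} | OUT={a@B0, b@B2, c@B2, d@B0, e@B3, f@B3}

Merge at B1: IN[B1] = OUT[B0] = {a@B0, b@B0, d@B0, f@B1}
Applying B1's transfer function to that IN value gives OUT[B1] (row B1 above).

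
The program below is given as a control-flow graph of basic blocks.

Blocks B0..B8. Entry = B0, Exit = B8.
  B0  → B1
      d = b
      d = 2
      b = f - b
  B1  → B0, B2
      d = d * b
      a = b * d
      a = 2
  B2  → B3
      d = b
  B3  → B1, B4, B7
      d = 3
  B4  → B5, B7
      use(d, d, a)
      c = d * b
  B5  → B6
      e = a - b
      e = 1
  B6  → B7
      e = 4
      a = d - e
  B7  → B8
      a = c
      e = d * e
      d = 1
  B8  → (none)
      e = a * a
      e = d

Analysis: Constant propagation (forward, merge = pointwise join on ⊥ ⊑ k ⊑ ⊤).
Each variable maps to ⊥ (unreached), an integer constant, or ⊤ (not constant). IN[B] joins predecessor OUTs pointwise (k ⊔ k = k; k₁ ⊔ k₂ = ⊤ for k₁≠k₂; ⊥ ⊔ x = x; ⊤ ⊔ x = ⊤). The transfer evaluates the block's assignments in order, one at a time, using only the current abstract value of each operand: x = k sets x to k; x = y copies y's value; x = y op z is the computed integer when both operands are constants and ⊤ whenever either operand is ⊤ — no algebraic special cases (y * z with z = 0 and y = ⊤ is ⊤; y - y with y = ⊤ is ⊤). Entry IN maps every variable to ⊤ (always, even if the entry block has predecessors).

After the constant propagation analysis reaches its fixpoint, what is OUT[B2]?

Per-block solution:
  B0:   IN=(all ⊤)   OUT={d:2; rest ⊤}
  B1:   IN=(all ⊤)   OUT={a:2; rest ⊤}
  B2:   IN={a:2; rest ⊤}   OUT={a:2; rest ⊤}
  B3:   IN={a:2; rest ⊤}   OUT={a:2, d:3; rest ⊤}
  B4:   IN={a:2, d:3; rest ⊤}   OUT={a:2, d:3; rest ⊤}
  B5:   IN={a:2, d:3; rest ⊤}   OUT={a:2, d:3, e:1; rest ⊤}
  B6:   IN={a:2, d:3, e:1; rest ⊤}   OUT={a:-1, d:3, e:4; rest ⊤}
  B7:   IN={d:3; rest ⊤}   OUT={d:1; rest ⊤}
  B8:   IN={d:1; rest ⊤}   OUT={d:1, e:1; rest ⊤}

Merge at B2: IN[B2] = OUT[B1] = {a: 2, b: ⊤, c: ⊤, d: ⊤, e: ⊤, f: ⊤}
Applying B2's transfer function to that IN value gives OUT[B2] (row B2 above).

Answer: {a: 2, b: ⊤, c: ⊤, d: ⊤, e: ⊤, f: ⊤}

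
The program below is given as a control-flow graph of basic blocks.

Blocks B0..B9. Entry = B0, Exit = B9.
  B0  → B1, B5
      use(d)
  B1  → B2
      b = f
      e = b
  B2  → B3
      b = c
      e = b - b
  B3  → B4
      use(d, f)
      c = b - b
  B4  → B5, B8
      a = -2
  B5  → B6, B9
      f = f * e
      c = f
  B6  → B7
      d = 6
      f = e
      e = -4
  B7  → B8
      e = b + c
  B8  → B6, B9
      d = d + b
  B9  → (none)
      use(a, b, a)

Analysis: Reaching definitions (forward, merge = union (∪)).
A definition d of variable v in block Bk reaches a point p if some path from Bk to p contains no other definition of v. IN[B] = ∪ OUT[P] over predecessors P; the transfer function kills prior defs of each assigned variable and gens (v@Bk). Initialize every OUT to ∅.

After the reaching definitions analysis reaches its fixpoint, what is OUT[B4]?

Converged values:
  B0:  IN={}  OUT={}
  B1:  IN={}  OUT={b@B1, e@B1}
  B2:  IN={b@B1, e@B1}  OUT={b@B2, e@B2}
  B3:  IN={b@B2, e@B2}  OUT={b@B2, c@B3, e@B2}
  B4:  IN={b@B2, c@B3, e@B2}  OUT={a@B4, b@B2, c@B3, e@B2}
  B5:  IN={a@B4, b@B2, c@B3, e@B2}  OUT={a@B4, b@B2, c@B5, e@B2, f@B5}
  B6:  IN={a@B4, b@B2, c@B3, c@B5, d@B8, e@B2, e@B7, f@B5, f@B6}  OUT={a@B4, b@B2, c@B3, c@B5, d@B6, e@B6, f@B6}
  B7:  IN={a@B4, b@B2, c@B3, c@B5, d@B6, e@B6, f@B6}  OUT={a@B4, b@B2, c@B3, c@B5, d@B6, e@B7, f@B6}
  B8:  IN={a@B4, b@B2, c@B3, c@B5, d@B6, e@B2, e@B7, f@B6}  OUT={a@B4, b@B2, c@B3, c@B5, d@B8, e@B2, e@B7, f@B6}
  B9:  IN={a@B4, b@B2, c@B3, c@B5, d@B8, e@B2, e@B7, f@B5, f@B6}  OUT={a@B4, b@B2, c@B3, c@B5, d@B8, e@B2, e@B7, f@B5, f@B6}

Merge at B4: IN[B4] = OUT[B3] = {b@B2, c@B3, e@B2}
Applying B4's transfer function to that IN value gives OUT[B4] (row B4 above).

Answer: {a@B4, b@B2, c@B3, e@B2}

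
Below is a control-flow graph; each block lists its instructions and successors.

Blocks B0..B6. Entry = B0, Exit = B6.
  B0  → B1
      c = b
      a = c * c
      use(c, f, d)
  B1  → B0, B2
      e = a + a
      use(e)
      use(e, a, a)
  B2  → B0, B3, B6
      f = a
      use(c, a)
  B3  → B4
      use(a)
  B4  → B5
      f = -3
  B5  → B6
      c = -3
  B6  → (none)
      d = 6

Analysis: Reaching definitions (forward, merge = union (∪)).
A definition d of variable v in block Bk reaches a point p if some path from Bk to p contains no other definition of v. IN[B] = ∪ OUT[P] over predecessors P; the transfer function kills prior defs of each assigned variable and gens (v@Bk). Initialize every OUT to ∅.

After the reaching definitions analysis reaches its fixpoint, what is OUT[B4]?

Fixpoint table:
  B0: | IN={a@B0, c@B0, e@B1, f@B2} | OUT={a@B0, c@B0, e@B1, f@B2}
  B1: | IN={a@B0, c@B0, e@B1, f@B2} | OUT={a@B0, c@B0, e@B1, f@B2}
  B2: | IN={a@B0, c@B0, e@B1, f@B2} | OUT={a@B0, c@B0, e@B1, f@B2}
  B3: | IN={a@B0, c@B0, e@B1, f@B2} | OUT={a@B0, c@B0, e@B1, f@B2}
  B4: | IN={a@B0, c@B0, e@B1, f@B2} | OUT={a@B0, c@B0, e@B1, f@B4}
  B5: | IN={a@B0, c@B0, e@B1, f@B4} | OUT={a@B0, c@B5, e@B1, f@B4}
  B6: | IN={a@B0, c@B0, c@B5, e@B1, f@B2, f@B4} | OUT={a@B0, c@B0, c@B5, d@B6, e@B1, f@B2, f@B4}

Merge at B4: IN[B4] = OUT[B3] = {a@B0, c@B0, e@B1, f@B2}
Applying B4's transfer function to that IN value gives OUT[B4] (row B4 above).

Answer: {a@B0, c@B0, e@B1, f@B4}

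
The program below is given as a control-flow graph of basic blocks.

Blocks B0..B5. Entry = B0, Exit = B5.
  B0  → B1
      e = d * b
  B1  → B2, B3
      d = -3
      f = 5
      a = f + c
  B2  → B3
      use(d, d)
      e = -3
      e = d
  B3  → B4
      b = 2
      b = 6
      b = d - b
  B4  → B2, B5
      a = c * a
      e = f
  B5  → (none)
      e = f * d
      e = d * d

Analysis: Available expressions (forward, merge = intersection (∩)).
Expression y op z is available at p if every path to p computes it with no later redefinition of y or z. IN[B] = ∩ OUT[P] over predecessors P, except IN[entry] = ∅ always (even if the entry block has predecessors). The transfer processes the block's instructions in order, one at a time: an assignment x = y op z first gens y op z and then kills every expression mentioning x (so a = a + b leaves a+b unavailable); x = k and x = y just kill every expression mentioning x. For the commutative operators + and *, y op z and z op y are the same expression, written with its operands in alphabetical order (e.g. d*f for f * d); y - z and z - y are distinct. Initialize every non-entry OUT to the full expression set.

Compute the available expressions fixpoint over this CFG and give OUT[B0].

Answer: {b*d}

Working:
Converged values:
  B0:   IN={}   OUT={b*d}
  B1:   IN={b*d}   OUT={c+f}
  B2:   IN={c+f}   OUT={c+f}
  B3:   IN={c+f}   OUT={c+f}
  B4:   IN={c+f}   OUT={c+f}
  B5:   IN={c+f}   OUT={c+f, d*d, d*f}

B0 is the boundary node: IN[B0] = {}
Applying B0's transfer function to that IN value gives OUT[B0] (row B0 above).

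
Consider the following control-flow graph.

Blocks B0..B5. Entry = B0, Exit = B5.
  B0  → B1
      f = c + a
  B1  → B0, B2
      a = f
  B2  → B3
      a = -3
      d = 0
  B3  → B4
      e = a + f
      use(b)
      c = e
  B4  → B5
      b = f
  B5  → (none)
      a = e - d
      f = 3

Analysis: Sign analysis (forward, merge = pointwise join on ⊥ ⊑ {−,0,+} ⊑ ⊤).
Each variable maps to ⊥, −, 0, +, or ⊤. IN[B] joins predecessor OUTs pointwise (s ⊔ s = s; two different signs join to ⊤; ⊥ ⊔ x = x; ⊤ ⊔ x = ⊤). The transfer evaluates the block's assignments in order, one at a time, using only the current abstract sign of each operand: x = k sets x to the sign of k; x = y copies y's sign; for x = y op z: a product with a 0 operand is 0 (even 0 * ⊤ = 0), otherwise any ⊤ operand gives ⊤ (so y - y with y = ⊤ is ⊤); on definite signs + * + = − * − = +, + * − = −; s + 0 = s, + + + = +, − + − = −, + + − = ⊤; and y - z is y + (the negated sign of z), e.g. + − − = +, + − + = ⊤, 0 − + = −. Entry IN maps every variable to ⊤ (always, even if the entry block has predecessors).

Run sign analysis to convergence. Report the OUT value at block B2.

Per-block solution:
  B0:  IN=(all ⊤)  OUT=(all ⊤)
  B1:  IN=(all ⊤)  OUT=(all ⊤)
  B2:  IN=(all ⊤)  OUT={a:-, d:0; rest ⊤}
  B3:  IN={a:-, d:0; rest ⊤}  OUT={a:-, d:0; rest ⊤}
  B4:  IN={a:-, d:0; rest ⊤}  OUT={a:-, d:0; rest ⊤}
  B5:  IN={a:-, d:0; rest ⊤}  OUT={d:0, f:+; rest ⊤}

Merge at B2: IN[B2] = OUT[B1] = {a: ⊤, b: ⊤, c: ⊤, d: ⊤, e: ⊤, f: ⊤}
Applying B2's transfer function to that IN value gives OUT[B2] (row B2 above).

Answer: {a: -, b: ⊤, c: ⊤, d: 0, e: ⊤, f: ⊤}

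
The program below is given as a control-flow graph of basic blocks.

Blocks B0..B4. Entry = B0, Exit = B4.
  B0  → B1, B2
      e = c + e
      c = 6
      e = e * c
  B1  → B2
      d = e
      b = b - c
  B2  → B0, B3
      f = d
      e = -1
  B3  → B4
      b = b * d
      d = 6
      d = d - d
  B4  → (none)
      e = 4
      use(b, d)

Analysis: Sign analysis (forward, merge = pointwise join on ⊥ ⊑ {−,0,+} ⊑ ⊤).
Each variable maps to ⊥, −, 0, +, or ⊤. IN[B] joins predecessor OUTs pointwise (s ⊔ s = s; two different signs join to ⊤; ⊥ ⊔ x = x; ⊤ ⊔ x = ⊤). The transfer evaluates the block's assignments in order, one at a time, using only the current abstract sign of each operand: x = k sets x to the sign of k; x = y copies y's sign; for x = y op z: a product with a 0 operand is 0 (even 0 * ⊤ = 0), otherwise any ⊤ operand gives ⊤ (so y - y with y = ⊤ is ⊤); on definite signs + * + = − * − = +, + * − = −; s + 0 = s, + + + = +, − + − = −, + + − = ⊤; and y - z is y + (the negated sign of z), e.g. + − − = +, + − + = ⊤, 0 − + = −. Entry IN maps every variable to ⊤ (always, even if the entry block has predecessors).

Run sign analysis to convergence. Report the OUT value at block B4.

Fixpoint table:
  B0: | IN=(all ⊤) | OUT={c:+; rest ⊤}
  B1: | IN={c:+; rest ⊤} | OUT={c:+; rest ⊤}
  B2: | IN={c:+; rest ⊤} | OUT={c:+, e:-; rest ⊤}
  B3: | IN={c:+, e:-; rest ⊤} | OUT={c:+, e:-; rest ⊤}
  B4: | IN={c:+, e:-; rest ⊤} | OUT={c:+, e:+; rest ⊤}

Merge at B4: IN[B4] = OUT[B3] = {a: ⊤, b: ⊤, c: +, d: ⊤, e: -, f: ⊤}
Applying B4's transfer function to that IN value gives OUT[B4] (row B4 above).

Answer: {a: ⊤, b: ⊤, c: +, d: ⊤, e: +, f: ⊤}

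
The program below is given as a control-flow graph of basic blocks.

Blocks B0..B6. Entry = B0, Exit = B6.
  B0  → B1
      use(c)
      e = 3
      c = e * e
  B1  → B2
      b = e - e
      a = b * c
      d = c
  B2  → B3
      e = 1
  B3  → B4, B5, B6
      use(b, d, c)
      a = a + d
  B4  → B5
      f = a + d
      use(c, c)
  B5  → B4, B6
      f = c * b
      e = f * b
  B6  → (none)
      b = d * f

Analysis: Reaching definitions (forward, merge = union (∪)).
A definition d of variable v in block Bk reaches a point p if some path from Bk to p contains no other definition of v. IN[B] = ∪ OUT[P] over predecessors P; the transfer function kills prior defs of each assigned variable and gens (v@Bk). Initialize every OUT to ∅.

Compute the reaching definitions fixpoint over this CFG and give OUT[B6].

Per-block solution:
  B0:  IN={}  OUT={c@B0, e@B0}
  B1:  IN={c@B0, e@B0}  OUT={a@B1, b@B1, c@B0, d@B1, e@B0}
  B2:  IN={a@B1, b@B1, c@B0, d@B1, e@B0}  OUT={a@B1, b@B1, c@B0, d@B1, e@B2}
  B3:  IN={a@B1, b@B1, c@B0, d@B1, e@B2}  OUT={a@B3, b@B1, c@B0, d@B1, e@B2}
  B4:  IN={a@B3, b@B1, c@B0, d@B1, e@B2, e@B5, f@B5}  OUT={a@B3, b@B1, c@B0, d@B1, e@B2, e@B5, f@B4}
  B5:  IN={a@B3, b@B1, c@B0, d@B1, e@B2, e@B5, f@B4}  OUT={a@B3, b@B1, c@B0, d@B1, e@B5, f@B5}
  B6:  IN={a@B3, b@B1, c@B0, d@B1, e@B2, e@B5, f@B5}  OUT={a@B3, b@B6, c@B0, d@B1, e@B2, e@B5, f@B5}

Merge at B6: IN[B6] = OUT[B3] ⊔ OUT[B5] = {a@B3, b@B1, c@B0, d@B1, e@B2, e@B5, f@B5}
Applying B6's transfer function to that IN value gives OUT[B6] (row B6 above).

Answer: {a@B3, b@B6, c@B0, d@B1, e@B2, e@B5, f@B5}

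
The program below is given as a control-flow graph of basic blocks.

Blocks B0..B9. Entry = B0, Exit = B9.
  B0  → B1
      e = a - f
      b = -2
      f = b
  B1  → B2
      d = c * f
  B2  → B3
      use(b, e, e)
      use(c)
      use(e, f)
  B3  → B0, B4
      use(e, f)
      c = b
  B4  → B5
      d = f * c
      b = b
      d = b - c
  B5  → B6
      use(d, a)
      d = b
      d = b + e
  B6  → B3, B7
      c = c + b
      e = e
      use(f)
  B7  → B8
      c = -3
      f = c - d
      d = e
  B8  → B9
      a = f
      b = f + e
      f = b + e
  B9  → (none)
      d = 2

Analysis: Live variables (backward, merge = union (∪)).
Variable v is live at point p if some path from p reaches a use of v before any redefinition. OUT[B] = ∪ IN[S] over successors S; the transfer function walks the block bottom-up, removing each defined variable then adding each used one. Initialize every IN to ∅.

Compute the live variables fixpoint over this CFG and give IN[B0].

Answer: {a, c, f}

Working:
Fixpoint table:
  B0:  IN={a, c, f}  OUT={a, b, c, e, f}
  B1:  IN={a, b, c, e, f}  OUT={a, b, c, e, f}
  B2:  IN={a, b, c, e, f}  OUT={a, b, e, f}
  B3:  IN={a, b, e, f}  OUT={a, b, c, e, f}
  B4:  IN={a, b, c, e, f}  OUT={a, b, c, d, e, f}
  B5:  IN={a, b, c, d, e, f}  OUT={a, b, c, d, e, f}
  B6:  IN={a, b, c, d, e, f}  OUT={a, b, d, e, f}
  B7:  IN={d, e}  OUT={e, f}
  B8:  IN={e, f}  OUT={}
  B9:  IN={}  OUT={}

Merge at B0: OUT[B0] = IN[B1] = {a, b, c, e, f}
Applying B0's transfer function to that OUT value gives IN[B0] (row B0 above).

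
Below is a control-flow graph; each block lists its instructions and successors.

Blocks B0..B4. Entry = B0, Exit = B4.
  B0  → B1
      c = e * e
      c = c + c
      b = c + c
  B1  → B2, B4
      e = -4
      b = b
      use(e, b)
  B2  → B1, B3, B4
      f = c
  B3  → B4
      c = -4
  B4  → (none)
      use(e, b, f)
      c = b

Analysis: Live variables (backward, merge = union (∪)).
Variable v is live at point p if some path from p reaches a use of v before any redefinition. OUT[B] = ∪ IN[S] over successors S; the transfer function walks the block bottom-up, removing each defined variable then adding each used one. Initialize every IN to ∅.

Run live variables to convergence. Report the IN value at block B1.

Fixpoint table:
  B0:  IN={e, f}  OUT={b, c, f}
  B1:  IN={b, c, f}  OUT={b, c, e, f}
  B2:  IN={b, c, e}  OUT={b, c, e, f}
  B3:  IN={b, e, f}  OUT={b, e, f}
  B4:  IN={b, e, f}  OUT={}

Merge at B1: OUT[B1] = IN[B2] ⊔ IN[B4] = {b, c, e, f}
Applying B1's transfer function to that OUT value gives IN[B1] (row B1 above).

Answer: {b, c, f}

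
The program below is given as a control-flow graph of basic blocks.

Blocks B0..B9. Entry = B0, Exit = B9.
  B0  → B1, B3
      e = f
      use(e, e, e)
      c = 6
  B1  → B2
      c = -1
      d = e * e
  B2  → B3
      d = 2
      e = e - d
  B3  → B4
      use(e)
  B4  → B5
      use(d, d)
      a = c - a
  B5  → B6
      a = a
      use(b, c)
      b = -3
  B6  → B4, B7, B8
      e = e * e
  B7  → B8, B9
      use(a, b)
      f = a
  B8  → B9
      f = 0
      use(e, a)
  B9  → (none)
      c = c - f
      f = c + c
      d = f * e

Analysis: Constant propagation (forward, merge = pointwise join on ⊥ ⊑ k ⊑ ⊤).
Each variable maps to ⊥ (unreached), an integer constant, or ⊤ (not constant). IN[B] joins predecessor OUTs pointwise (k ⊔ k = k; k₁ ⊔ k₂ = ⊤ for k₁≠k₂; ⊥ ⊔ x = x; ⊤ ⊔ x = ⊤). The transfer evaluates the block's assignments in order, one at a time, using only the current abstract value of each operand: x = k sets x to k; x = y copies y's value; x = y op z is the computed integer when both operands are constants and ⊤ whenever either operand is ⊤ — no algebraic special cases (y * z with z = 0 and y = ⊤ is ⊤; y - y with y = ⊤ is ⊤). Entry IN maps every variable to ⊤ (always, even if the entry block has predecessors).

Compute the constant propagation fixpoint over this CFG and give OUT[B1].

Fixpoint table:
  B0: | IN=(all ⊤) | OUT={c:6; rest ⊤}
  B1: | IN={c:6; rest ⊤} | OUT={c:-1; rest ⊤}
  B2: | IN={c:-1; rest ⊤} | OUT={c:-1, d:2; rest ⊤}
  B3: | IN=(all ⊤) | OUT=(all ⊤)
  B4: | IN=(all ⊤) | OUT=(all ⊤)
  B5: | IN=(all ⊤) | OUT={b:-3; rest ⊤}
  B6: | IN={b:-3; rest ⊤} | OUT={b:-3; rest ⊤}
  B7: | IN={b:-3; rest ⊤} | OUT={b:-3; rest ⊤}
  B8: | IN={b:-3; rest ⊤} | OUT={b:-3, f:0; rest ⊤}
  B9: | IN={b:-3; rest ⊤} | OUT={b:-3; rest ⊤}

Merge at B1: IN[B1] = OUT[B0] = {a: ⊤, b: ⊤, c: 6, d: ⊤, e: ⊤, f: ⊤}
Applying B1's transfer function to that IN value gives OUT[B1] (row B1 above).

Answer: {a: ⊤, b: ⊤, c: -1, d: ⊤, e: ⊤, f: ⊤}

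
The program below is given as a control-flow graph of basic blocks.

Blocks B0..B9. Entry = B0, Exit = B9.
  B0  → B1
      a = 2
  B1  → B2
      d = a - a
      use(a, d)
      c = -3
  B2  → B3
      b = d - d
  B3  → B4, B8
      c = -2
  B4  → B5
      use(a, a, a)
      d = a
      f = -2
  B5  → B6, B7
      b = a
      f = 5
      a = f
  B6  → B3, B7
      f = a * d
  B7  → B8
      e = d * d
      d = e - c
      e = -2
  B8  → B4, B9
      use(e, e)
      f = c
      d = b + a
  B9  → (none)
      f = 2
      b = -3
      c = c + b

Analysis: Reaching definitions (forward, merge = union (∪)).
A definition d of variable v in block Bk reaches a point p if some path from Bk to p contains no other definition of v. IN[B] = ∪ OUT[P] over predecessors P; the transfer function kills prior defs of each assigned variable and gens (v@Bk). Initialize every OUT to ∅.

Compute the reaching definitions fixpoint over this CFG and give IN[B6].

Converged values:
  B0:  IN={}  OUT={a@B0}
  B1:  IN={a@B0}  OUT={a@B0, c@B1, d@B1}
  B2:  IN={a@B0, c@B1, d@B1}  OUT={a@B0, b@B2, c@B1, d@B1}
  B3:  IN={a@B0, a@B5, b@B2, b@B5, c@B1, c@B3, d@B1, d@B4, e@B7, f@B6}  OUT={a@B0, a@B5, b@B2, b@B5, c@B3, d@B1, d@B4, e@B7, f@B6}
  B4:  IN={a@B0, a@B5, b@B2, b@B5, c@B3, d@B1, d@B4, d@B8, e@B7, f@B6, f@B8}  OUT={a@B0, a@B5, b@B2, b@B5, c@B3, d@B4, e@B7, f@B4}
  B5:  IN={a@B0, a@B5, b@B2, b@B5, c@B3, d@B4, e@B7, f@B4}  OUT={a@B5, b@B5, c@B3, d@B4, e@B7, f@B5}
  B6:  IN={a@B5, b@B5, c@B3, d@B4, e@B7, f@B5}  OUT={a@B5, b@B5, c@B3, d@B4, e@B7, f@B6}
  B7:  IN={a@B5, b@B5, c@B3, d@B4, e@B7, f@B5, f@B6}  OUT={a@B5, b@B5, c@B3, d@B7, e@B7, f@B5, f@B6}
  B8:  IN={a@B0, a@B5, b@B2, b@B5, c@B3, d@B1, d@B4, d@B7, e@B7, f@B5, f@B6}  OUT={a@B0, a@B5, b@B2, b@B5, c@B3, d@B8, e@B7, f@B8}
  B9:  IN={a@B0, a@B5, b@B2, b@B5, c@B3, d@B8, e@B7, f@B8}  OUT={a@B0, a@B5, b@B9, c@B9, d@B8, e@B7, f@B9}

Merge at B6: IN[B6] = OUT[B5] = {a@B5, b@B5, c@B3, d@B4, e@B7, f@B5}

Answer: {a@B5, b@B5, c@B3, d@B4, e@B7, f@B5}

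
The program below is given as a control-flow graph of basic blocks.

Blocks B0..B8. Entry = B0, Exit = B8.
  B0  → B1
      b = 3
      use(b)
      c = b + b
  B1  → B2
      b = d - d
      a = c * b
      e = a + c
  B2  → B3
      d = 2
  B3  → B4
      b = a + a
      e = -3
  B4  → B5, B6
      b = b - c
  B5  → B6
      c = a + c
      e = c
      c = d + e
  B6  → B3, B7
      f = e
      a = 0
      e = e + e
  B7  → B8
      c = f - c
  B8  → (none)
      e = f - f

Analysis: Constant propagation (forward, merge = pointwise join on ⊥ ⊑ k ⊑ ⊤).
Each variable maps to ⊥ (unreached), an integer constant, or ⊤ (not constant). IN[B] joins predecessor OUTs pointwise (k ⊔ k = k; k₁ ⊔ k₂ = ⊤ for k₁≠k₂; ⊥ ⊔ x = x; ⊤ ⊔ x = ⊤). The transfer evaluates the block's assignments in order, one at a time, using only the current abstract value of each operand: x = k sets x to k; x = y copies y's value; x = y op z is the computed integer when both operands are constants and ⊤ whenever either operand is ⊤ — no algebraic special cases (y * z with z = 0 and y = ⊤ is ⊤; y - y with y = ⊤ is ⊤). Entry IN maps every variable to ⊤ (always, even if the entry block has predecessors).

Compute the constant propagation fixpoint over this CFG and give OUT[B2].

Fixpoint table:
  B0: | IN=(all ⊤) | OUT={b:3, c:6; rest ⊤}
  B1: | IN={b:3, c:6; rest ⊤} | OUT={c:6; rest ⊤}
  B2: | IN={c:6; rest ⊤} | OUT={c:6, d:2; rest ⊤}
  B3: | IN={d:2; rest ⊤} | OUT={d:2, e:-3; rest ⊤}
  B4: | IN={d:2, e:-3; rest ⊤} | OUT={d:2, e:-3; rest ⊤}
  B5: | IN={d:2, e:-3; rest ⊤} | OUT={d:2; rest ⊤}
  B6: | IN={d:2; rest ⊤} | OUT={a:0, d:2; rest ⊤}
  B7: | IN={a:0, d:2; rest ⊤} | OUT={a:0, d:2; rest ⊤}
  B8: | IN={a:0, d:2; rest ⊤} | OUT={a:0, d:2; rest ⊤}

Merge at B2: IN[B2] = OUT[B1] = {a: ⊤, b: ⊤, c: 6, d: ⊤, e: ⊤, f: ⊤}
Applying B2's transfer function to that IN value gives OUT[B2] (row B2 above).

Answer: {a: ⊤, b: ⊤, c: 6, d: 2, e: ⊤, f: ⊤}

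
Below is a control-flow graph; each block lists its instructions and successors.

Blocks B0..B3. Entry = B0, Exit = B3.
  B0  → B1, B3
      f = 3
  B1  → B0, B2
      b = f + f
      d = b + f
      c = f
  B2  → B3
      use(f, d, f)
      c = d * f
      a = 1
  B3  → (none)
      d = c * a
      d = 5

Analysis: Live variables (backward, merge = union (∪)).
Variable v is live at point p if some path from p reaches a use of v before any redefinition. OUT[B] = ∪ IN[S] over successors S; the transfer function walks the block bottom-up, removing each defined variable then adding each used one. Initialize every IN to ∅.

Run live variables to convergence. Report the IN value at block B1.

Per-block solution:
  B0:   IN={a, c}   OUT={a, c, f}
  B1:   IN={a, f}   OUT={a, c, d, f}
  B2:   IN={d, f}   OUT={a, c}
  B3:   IN={a, c}   OUT={}

Merge at B1: OUT[B1] = IN[B0] ⊔ IN[B2] = {a, c, d, f}
Applying B1's transfer function to that OUT value gives IN[B1] (row B1 above).

Answer: {a, f}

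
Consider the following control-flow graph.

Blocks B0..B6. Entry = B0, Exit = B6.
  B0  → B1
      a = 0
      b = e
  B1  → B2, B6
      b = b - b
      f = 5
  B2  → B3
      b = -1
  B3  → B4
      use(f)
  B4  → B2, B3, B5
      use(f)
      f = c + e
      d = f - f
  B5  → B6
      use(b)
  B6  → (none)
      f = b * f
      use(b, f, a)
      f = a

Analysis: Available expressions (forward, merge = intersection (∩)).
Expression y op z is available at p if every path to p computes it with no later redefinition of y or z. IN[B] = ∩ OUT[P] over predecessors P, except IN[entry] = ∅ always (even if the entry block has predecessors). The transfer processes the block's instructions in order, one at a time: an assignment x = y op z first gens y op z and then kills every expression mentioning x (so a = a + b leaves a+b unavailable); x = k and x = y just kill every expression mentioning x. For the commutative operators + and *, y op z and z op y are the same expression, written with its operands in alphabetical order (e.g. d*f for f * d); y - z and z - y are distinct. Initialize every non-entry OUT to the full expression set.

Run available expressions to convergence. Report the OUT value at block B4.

Answer: {c+e, f-f}

Derivation:
Converged values:
  B0:   IN={}   OUT={}
  B1:   IN={}   OUT={}
  B2:   IN={}   OUT={}
  B3:   IN={}   OUT={}
  B4:   IN={}   OUT={c+e, f-f}
  B5:   IN={c+e, f-f}   OUT={c+e, f-f}
  B6:   IN={}   OUT={}

Merge at B4: IN[B4] = OUT[B3] = {}
Applying B4's transfer function to that IN value gives OUT[B4] (row B4 above).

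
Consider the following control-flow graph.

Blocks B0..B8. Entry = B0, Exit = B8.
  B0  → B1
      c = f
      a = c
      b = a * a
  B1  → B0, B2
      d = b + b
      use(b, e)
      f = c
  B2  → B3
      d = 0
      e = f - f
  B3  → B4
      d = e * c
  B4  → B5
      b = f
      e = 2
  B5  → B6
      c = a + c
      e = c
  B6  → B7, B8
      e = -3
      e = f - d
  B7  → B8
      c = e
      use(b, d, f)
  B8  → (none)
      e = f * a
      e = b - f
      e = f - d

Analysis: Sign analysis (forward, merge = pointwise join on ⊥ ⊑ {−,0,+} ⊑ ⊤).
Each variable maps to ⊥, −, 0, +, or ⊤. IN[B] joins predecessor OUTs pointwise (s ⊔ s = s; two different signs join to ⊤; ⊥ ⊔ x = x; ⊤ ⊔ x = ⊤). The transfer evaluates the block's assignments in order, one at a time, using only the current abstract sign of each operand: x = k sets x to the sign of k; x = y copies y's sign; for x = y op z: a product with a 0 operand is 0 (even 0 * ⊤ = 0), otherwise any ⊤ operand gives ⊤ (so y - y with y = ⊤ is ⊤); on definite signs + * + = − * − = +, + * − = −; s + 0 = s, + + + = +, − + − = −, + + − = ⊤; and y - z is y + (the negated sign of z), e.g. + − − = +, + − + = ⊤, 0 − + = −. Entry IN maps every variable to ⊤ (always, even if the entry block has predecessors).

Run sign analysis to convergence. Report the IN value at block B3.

Answer: {a: ⊤, b: ⊤, c: ⊤, d: 0, e: ⊤, f: ⊤}

Trace:
Converged values:
  B0:  IN=(all ⊤)  OUT=(all ⊤)
  B1:  IN=(all ⊤)  OUT=(all ⊤)
  B2:  IN=(all ⊤)  OUT={d:0; rest ⊤}
  B3:  IN={d:0; rest ⊤}  OUT=(all ⊤)
  B4:  IN=(all ⊤)  OUT={e:+; rest ⊤}
  B5:  IN={e:+; rest ⊤}  OUT=(all ⊤)
  B6:  IN=(all ⊤)  OUT=(all ⊤)
  B7:  IN=(all ⊤)  OUT=(all ⊤)
  B8:  IN=(all ⊤)  OUT=(all ⊤)

Merge at B3: IN[B3] = OUT[B2] = {a: ⊤, b: ⊤, c: ⊤, d: 0, e: ⊤, f: ⊤}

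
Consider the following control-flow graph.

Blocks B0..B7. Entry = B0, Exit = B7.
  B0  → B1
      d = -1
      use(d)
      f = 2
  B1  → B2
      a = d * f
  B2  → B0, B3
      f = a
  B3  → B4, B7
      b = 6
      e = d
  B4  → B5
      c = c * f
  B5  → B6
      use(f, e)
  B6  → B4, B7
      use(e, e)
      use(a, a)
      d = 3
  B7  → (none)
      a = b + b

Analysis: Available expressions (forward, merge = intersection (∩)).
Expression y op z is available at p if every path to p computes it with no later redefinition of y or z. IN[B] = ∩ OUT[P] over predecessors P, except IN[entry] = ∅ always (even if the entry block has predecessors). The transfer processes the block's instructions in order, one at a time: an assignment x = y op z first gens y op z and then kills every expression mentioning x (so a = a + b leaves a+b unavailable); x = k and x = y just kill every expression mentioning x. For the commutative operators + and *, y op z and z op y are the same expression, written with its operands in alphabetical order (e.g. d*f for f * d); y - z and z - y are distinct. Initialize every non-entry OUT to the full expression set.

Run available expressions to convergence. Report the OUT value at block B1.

Answer: {d*f}

Derivation:
Fixpoint table:
  B0:  IN={}  OUT={}
  B1:  IN={}  OUT={d*f}
  B2:  IN={d*f}  OUT={}
  B3:  IN={}  OUT={}
  B4:  IN={}  OUT={}
  B5:  IN={}  OUT={}
  B6:  IN={}  OUT={}
  B7:  IN={}  OUT={b+b}

Merge at B1: IN[B1] = OUT[B0] = {}
Applying B1's transfer function to that IN value gives OUT[B1] (row B1 above).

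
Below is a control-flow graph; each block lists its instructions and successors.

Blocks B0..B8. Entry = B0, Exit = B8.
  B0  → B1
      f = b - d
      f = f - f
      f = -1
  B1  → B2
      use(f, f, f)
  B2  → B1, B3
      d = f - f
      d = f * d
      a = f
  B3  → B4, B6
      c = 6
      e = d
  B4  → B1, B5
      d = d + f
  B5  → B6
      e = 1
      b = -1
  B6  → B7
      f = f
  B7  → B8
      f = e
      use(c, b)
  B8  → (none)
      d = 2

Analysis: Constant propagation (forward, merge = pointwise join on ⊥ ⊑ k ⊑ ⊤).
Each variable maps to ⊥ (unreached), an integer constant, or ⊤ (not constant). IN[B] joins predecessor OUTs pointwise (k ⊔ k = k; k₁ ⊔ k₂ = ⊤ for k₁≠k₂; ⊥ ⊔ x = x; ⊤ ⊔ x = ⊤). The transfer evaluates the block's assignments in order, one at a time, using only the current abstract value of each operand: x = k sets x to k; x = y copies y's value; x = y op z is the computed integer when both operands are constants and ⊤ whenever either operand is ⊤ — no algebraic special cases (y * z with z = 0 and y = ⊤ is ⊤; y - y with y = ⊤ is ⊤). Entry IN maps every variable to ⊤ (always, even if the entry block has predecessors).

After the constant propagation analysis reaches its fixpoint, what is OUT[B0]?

Converged values:
  B0:   IN=(all ⊤)   OUT={f:-1; rest ⊤}
  B1:   IN={f:-1; rest ⊤}   OUT={f:-1; rest ⊤}
  B2:   IN={f:-1; rest ⊤}   OUT={a:-1, d:0, f:-1; rest ⊤}
  B3:   IN={a:-1, d:0, f:-1; rest ⊤}   OUT={a:-1, c:6, d:0, e:0, f:-1; rest ⊤}
  B4:   IN={a:-1, c:6, d:0, e:0, f:-1; rest ⊤}   OUT={a:-1, c:6, d:-1, e:0, f:-1; rest ⊤}
  B5:   IN={a:-1, c:6, d:-1, e:0, f:-1; rest ⊤}   OUT={a:-1, b:-1, c:6, d:-1, e:1, f:-1; rest ⊤}
  B6:   IN={a:-1, c:6, f:-1; rest ⊤}   OUT={a:-1, c:6, f:-1; rest ⊤}
  B7:   IN={a:-1, c:6, f:-1; rest ⊤}   OUT={a:-1, c:6; rest ⊤}
  B8:   IN={a:-1, c:6; rest ⊤}   OUT={a:-1, c:6, d:2; rest ⊤}

B0 is the boundary node: IN[B0] = {a: ⊤, b: ⊤, c: ⊤, d: ⊤, e: ⊤, f: ⊤}
Applying B0's transfer function to that IN value gives OUT[B0] (row B0 above).

Answer: {a: ⊤, b: ⊤, c: ⊤, d: ⊤, e: ⊤, f: -1}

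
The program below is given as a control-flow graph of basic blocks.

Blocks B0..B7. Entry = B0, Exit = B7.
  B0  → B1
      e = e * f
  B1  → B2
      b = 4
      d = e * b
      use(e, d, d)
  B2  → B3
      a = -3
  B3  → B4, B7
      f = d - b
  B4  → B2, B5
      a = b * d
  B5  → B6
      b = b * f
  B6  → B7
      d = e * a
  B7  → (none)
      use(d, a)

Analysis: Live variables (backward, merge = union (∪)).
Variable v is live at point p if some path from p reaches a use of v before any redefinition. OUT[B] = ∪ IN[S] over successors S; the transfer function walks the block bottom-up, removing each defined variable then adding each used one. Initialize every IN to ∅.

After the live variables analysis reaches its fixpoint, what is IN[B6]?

Answer: {a, e}

Trace:
Per-block solution:
  B0:   IN={e, f}   OUT={e}
  B1:   IN={e}   OUT={b, d, e}
  B2:   IN={b, d, e}   OUT={a, b, d, e}
  B3:   IN={a, b, d, e}   OUT={a, b, d, e, f}
  B4:   IN={b, d, e, f}   OUT={a, b, d, e, f}
  B5:   IN={a, b, e, f}   OUT={a, e}
  B6:   IN={a, e}   OUT={a, d}
  B7:   IN={a, d}   OUT={}

Merge at B6: OUT[B6] = IN[B7] = {a, d}
Applying B6's transfer function to that OUT value gives IN[B6] (row B6 above).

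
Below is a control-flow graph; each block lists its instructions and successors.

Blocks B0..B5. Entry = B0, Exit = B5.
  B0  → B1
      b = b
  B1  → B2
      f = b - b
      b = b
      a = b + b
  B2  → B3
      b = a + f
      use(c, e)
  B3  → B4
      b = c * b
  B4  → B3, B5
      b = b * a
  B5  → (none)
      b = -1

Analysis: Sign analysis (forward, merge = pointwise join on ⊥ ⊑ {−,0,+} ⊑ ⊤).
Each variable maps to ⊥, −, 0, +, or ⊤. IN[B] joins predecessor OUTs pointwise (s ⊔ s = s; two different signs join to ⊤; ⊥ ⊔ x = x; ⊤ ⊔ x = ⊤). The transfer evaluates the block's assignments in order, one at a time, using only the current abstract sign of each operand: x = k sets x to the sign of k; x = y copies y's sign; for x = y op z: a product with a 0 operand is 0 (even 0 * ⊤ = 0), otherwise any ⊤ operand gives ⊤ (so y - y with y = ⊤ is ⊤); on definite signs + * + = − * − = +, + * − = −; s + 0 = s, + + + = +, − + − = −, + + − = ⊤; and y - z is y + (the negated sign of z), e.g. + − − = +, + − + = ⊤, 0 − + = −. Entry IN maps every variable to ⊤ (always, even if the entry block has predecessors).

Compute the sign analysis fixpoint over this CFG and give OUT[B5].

Answer: {a: ⊤, b: -, c: ⊤, d: ⊤, e: ⊤, f: ⊤}

Trace:
Fixpoint table:
  B0: | IN=(all ⊤) | OUT=(all ⊤)
  B1: | IN=(all ⊤) | OUT=(all ⊤)
  B2: | IN=(all ⊤) | OUT=(all ⊤)
  B3: | IN=(all ⊤) | OUT=(all ⊤)
  B4: | IN=(all ⊤) | OUT=(all ⊤)
  B5: | IN=(all ⊤) | OUT={b:-; rest ⊤}

Merge at B5: IN[B5] = OUT[B4] = {a: ⊤, b: ⊤, c: ⊤, d: ⊤, e: ⊤, f: ⊤}
Applying B5's transfer function to that IN value gives OUT[B5] (row B5 above).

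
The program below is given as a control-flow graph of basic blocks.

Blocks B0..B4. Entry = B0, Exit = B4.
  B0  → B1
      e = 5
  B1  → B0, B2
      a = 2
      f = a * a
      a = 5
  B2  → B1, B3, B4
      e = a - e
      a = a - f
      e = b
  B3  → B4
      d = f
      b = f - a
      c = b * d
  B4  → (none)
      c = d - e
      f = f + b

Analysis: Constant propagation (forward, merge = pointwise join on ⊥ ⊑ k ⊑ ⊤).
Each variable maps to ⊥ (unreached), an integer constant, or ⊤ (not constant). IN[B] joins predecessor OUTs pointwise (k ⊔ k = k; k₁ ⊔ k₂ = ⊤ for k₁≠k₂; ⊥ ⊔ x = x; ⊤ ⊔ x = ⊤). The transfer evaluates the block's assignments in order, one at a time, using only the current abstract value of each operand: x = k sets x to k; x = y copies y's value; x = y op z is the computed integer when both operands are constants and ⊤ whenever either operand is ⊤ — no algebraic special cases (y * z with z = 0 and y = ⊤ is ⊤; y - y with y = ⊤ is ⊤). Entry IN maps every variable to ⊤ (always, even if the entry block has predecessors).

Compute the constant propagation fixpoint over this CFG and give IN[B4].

Answer: {a: 1, b: ⊤, c: ⊤, d: ⊤, e: ⊤, f: 4}

Trace:
Per-block solution:
  B0:   IN=(all ⊤)   OUT={e:5; rest ⊤}
  B1:   IN=(all ⊤)   OUT={a:5, f:4; rest ⊤}
  B2:   IN={a:5, f:4; rest ⊤}   OUT={a:1, f:4; rest ⊤}
  B3:   IN={a:1, f:4; rest ⊤}   OUT={a:1, b:3, c:12, d:4, f:4; rest ⊤}
  B4:   IN={a:1, f:4; rest ⊤}   OUT={a:1; rest ⊤}

Merge at B4: IN[B4] = OUT[B2] ⊔ OUT[B3] = {a: 1, b: ⊤, c: ⊤, d: ⊤, e: ⊤, f: 4}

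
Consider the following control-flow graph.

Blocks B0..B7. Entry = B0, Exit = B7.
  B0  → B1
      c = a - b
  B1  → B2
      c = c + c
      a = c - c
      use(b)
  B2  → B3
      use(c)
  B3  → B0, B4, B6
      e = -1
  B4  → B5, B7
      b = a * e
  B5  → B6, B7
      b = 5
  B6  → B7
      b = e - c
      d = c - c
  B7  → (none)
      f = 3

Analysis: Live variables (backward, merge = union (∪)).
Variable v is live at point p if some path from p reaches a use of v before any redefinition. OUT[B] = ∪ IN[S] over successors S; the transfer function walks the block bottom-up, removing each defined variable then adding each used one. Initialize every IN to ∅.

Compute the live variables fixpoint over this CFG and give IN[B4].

Answer: {a, c, e}

Trace:
Converged values:
  B0:   IN={a, b}   OUT={b, c}
  B1:   IN={b, c}   OUT={a, b, c}
  B2:   IN={a, b, c}   OUT={a, b, c}
  B3:   IN={a, b, c}   OUT={a, b, c, e}
  B4:   IN={a, c, e}   OUT={c, e}
  B5:   IN={c, e}   OUT={c, e}
  B6:   IN={c, e}   OUT={}
  B7:   IN={}   OUT={}

Merge at B4: OUT[B4] = IN[B5] ⊔ IN[B7] = {c, e}
Applying B4's transfer function to that OUT value gives IN[B4] (row B4 above).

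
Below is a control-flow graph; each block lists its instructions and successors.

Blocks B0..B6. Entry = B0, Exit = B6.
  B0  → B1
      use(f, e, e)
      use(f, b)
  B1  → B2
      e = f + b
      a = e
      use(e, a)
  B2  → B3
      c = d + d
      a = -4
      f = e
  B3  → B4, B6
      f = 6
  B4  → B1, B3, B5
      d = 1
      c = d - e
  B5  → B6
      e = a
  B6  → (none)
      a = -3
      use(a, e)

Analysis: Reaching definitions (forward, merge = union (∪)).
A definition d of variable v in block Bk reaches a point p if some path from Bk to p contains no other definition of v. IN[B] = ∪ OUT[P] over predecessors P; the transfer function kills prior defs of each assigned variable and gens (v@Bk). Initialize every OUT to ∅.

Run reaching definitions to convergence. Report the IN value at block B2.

Answer: {a@B1, c@B4, d@B4, e@B1, f@B3}

Derivation:
Fixpoint table:
  B0:   IN={}   OUT={}
  B1:   IN={a@B2, c@B4, d@B4, e@B1, f@B3}   OUT={a@B1, c@B4, d@B4, e@B1, f@B3}
  B2:   IN={a@B1, c@B4, d@B4, e@B1, f@B3}   OUT={a@B2, c@B2, d@B4, e@B1, f@B2}
  B3:   IN={a@B2, c@B2, c@B4, d@B4, e@B1, f@B2, f@B3}   OUT={a@B2, c@B2, c@B4, d@B4, e@B1, f@B3}
  B4:   IN={a@B2, c@B2, c@B4, d@B4, e@B1, f@B3}   OUT={a@B2, c@B4, d@B4, e@B1, f@B3}
  B5:   IN={a@B2, c@B4, d@B4, e@B1, f@B3}   OUT={a@B2, c@B4, d@B4, e@B5, f@B3}
  B6:   IN={a@B2, c@B2, c@B4, d@B4, e@B1, e@B5, f@B3}   OUT={a@B6, c@B2, c@B4, d@B4, e@B1, e@B5, f@B3}

Merge at B2: IN[B2] = OUT[B1] = {a@B1, c@B4, d@B4, e@B1, f@B3}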